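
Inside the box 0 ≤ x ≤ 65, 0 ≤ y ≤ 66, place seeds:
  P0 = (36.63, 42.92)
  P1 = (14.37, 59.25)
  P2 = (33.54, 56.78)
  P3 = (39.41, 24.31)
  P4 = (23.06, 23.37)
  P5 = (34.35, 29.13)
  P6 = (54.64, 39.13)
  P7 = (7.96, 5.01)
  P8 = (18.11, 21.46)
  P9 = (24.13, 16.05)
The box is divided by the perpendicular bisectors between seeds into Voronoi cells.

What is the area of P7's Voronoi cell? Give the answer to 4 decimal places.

1. box [0,65]×[0,66]: [(0, 0) (65, 0) (65, 66) (0, 66)]
2. ⊥bis P7·P0 via (22.295,23.965): [(0, 40.8259) (0, 0) (53.9836, 0)]  |A|=1101.9659
3. ⊥bis P7·P1 via (11.165,32.13): [(11.5603, 32.0833) (0, 33.4495) (0, 0) (53.9836, 0)]  |A|=1059.3289
4. ⊥bis P7·P2 via (20.75,30.895): [(11.5603, 32.0833) (0, 33.4495) (0, 0) (53.9836, 0)]  |A|=1059.3289
5. ⊥bis P7·P3 via (23.685,14.66): [(14.2334, 30.0617) (11.5603, 32.0833) (0, 33.4495) (0, 0) (32.6814, 0)]  |A|=739.1387
6. ⊥bis P7·P4 via (15.51,14.19): [(32.5978, 0.1363) (0, 26.946) (0, 0) (32.6814, 0)]  |A|=441.4183
7. ⊥bis P7·P5 via (21.155,17.07): [(32.5978, 0.1363) (0, 26.946) (0, 0) (32.6814, 0)]  |A|=441.4183
8. ⊥bis P7·P6 via (31.3,22.07): [(32.5978, 0.1363) (0, 26.946) (0, 0) (32.6814, 0)]  |A|=441.4183
9. ⊥bis P7·P8 via (13.035,13.235): [(32.5978, 0.1363) (27.5933, 4.2522) (0, 21.2779) (0, 0) (32.6814, 0)]  |A|=363.2166
10. ⊥bis P7·P9 via (16.045,10.53): [(15.0449, 11.9949) (0, 21.2779) (0, 0) (23.2343, 0)]  |A|=299.4077
11. canonical 4-gon: [(15.0449, 11.9949) (0, 21.2779) (0, 0) (23.2343, 0)]
12. shoelace: 299.4077

Area of P7's cell: 299.4077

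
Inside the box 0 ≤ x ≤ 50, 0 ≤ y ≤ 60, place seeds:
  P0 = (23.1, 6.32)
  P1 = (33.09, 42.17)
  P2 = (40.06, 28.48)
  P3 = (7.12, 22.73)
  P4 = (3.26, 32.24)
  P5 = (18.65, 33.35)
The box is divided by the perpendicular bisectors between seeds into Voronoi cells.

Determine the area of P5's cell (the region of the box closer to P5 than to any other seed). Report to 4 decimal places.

Area of P5's cell: 461.2030

1. box [0,50]×[0,60]: [(0, 0) (50, 0) (50, 60) (0, 60)]
2. ⊥bis P5·P0 via (20.875,19.835): [(0, 16.3983) (50, 24.6299) (50, 60) (0, 60)]  |A|=1974.2947
3. ⊥bis P5·P1 via (25.87,37.76): [(0, 16.3983) (35.3619, 22.22) (12.2857, 60) (0, 60)]  |A|=1002.9964
4. ⊥bis P5·P2 via (29.355,30.915): [(0, 16.3983) (27.0666, 20.8543) (29.5438, 31.7452) (12.2857, 60) (0, 60)]  |A|=959.5163
5. ⊥bis P5·P3 via (12.885,28.04): [(0, 42.0291) (20.4994, 19.7732) (27.0666, 20.8543) (29.5438, 31.7452) (12.2857, 60) (0, 60)]  |A|=696.8088
6. ⊥bis P5·P4 via (10.955,32.795): [(11.1631, 29.9094) (20.4994, 19.7732) (27.0666, 20.8543) (29.5438, 31.7452) (12.2857, 60) (8.9928, 60)]  |A|=461.203
7. canonical 6-gon: [(11.1631, 29.9094) (20.4994, 19.7732) (27.0666, 20.8543) (29.5438, 31.7452) (12.2857, 60) (8.9928, 60)]
8. shoelace: 461.203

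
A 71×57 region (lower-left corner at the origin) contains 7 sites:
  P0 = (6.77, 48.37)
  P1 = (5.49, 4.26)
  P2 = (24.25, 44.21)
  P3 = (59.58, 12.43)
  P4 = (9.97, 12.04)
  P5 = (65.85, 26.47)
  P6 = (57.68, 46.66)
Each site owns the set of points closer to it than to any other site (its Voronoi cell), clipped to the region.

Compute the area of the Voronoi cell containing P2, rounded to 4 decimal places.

Area of P2's cell: 855.7563

1. box [0,71]×[0,57]: [(0, 0) (71, 0) (71, 57) (0, 57)]
2. ⊥bis P2·P0 via (15.51,46.29): [(4.4936, 0) (71, 0) (71, 57) (18.0588, 57)]  |A|=3404.2552
3. ⊥bis P2·P1 via (14.87,24.235): [(10.7245, 26.1817) (66.4792, 0) (71, 0) (71, 57) (18.0588, 57)]  |A|=2592.8122
4. ⊥bis P2·P3 via (41.915,28.32): [(10.7245, 26.1817) (31.3003, 16.5196) (67.7132, 57) (18.0588, 57)]  |A|=1357.5036
5. ⊥bis P2·P4 via (17.11,28.125): [(11.7529, 30.503) (34.7115, 20.3118) (67.7132, 57) (18.0588, 57)]  |A|=1247.1634
6. ⊥bis P2·P5 via (45.05,35.34): [(11.7529, 30.503) (34.7115, 20.3118) (42.1838, 28.6188) (54.2867, 57) (18.0588, 57)]  |A|=1056.6342
7. ⊥bis P2·P6 via (40.965,45.435): [(11.7529, 30.503) (34.7115, 20.3118) (42.1838, 28.6188) (42.1954, 28.6461) (40.1174, 57) (18.0588, 57)]  |A|=855.7563
8. canonical 6-gon: [(11.7529, 30.503) (34.7115, 20.3118) (42.1838, 28.6188) (42.1954, 28.6461) (40.1174, 57) (18.0588, 57)]
9. shoelace: 855.7563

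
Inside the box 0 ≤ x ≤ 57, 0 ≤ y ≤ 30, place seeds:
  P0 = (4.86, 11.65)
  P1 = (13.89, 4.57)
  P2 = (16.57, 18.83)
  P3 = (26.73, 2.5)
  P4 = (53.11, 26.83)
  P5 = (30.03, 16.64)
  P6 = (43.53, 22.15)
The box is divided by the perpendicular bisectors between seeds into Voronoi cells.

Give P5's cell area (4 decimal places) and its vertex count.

Area of P5's cell: 280.5766 (4 vertices)

1. box [0,57]×[0,30]: [(0, 0) (57, 0) (57, 30) (0, 30)]
2. ⊥bis P5·P0 via (17.445,14.145): [(20.2493, 0) (57, 0) (57, 30) (14.3017, 30)]  |A|=1191.7352
3. ⊥bis P5·P1 via (21.96,10.605): [(16.7713, 17.5434) (29.8908, 0) (57, 0) (57, 30) (14.3017, 30)]  |A|=1107.1631
4. ⊥bis P5·P2 via (23.3,17.735): [(22.1078, 10.4074) (29.8908, 0) (57, 0) (57, 30) (25.2956, 30)]  |A|=975.038
5. ⊥bis P5·P3 via (28.38,9.57): [(22.206, 11.0109) (57, 2.8907) (57, 30) (25.2956, 30)]  |A|=772.6412
6. ⊥bis P5·P4 via (41.57,21.735): [(22.206, 11.0109) (49.0732, 4.7406) (37.9209, 30) (25.2956, 30)]  |A|=424.2327
7. ⊥bis P5·P6 via (36.78,19.395): [(22.206, 11.0109) (42.0966, 6.3688) (32.4516, 30) (25.2956, 30)]  |A|=280.5766
8. canonical 4-gon: [(22.206, 11.0109) (42.0966, 6.3688) (32.4516, 30) (25.2956, 30)]
9. shoelace: 280.5766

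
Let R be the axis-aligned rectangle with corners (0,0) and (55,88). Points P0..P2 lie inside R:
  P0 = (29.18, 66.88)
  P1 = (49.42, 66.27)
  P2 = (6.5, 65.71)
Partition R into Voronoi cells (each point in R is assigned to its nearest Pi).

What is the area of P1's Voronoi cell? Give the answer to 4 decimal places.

1. box [0,55]×[0,88]: [(0, 0) (55, 0) (55, 88) (0, 88)]
2. ⊥bis P1·P0 via (39.3,66.575): [(37.2935, 0) (55, 0) (55, 88) (39.9457, 88)]  |A|=1441.4728
3. ⊥bis P1·P2 via (27.96,65.99): [(37.2935, 0) (55, 0) (55, 88) (39.9457, 88)]  |A|=1441.4728
4. canonical 4-gon: [(37.2935, 0) (55, 0) (55, 88) (39.9457, 88)]
5. shoelace: 1441.4728

Area of P1's cell: 1441.4728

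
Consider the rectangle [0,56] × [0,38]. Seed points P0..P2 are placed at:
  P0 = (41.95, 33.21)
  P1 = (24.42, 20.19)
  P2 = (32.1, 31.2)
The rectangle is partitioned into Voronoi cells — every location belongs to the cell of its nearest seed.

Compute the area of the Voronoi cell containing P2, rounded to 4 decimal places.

1. box [0,56]×[0,38]: [(0, 0) (56, 0) (56, 38) (0, 38)]
2. ⊥bis P2·P0 via (37.025,32.205): [(0, 0) (43.5968, 0) (35.8425, 38) (0, 38)]  |A|=1509.3457
3. ⊥bis P2·P1 via (28.26,25.695): [(40.0286, 17.4858) (35.8425, 38) (10.6196, 38)]  |A|=258.7127
4. canonical 3-gon: [(40.0286, 17.4858) (35.8425, 38) (10.6196, 38)]
5. shoelace: 258.7127

Area of P2's cell: 258.7127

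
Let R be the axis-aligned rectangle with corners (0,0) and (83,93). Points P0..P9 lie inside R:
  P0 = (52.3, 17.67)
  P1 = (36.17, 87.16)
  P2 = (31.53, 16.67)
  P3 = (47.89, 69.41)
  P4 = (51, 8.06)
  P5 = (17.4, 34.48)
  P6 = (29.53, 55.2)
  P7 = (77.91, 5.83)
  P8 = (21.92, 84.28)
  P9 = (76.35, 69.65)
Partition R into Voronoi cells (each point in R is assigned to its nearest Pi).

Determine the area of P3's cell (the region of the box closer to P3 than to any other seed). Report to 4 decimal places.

Area of P3's cell: 850.2116

1. box [0,83]×[0,93]: [(0, 0) (83, 0) (83, 93) (0, 93)]
2. ⊥bis P3·P0 via (50.095,43.54): [(0, 39.2702) (83, 46.3446) (83, 93) (0, 93)]  |A|=4165.9846
3. ⊥bis P3·P1 via (42.03,78.285): [(0, 50.5334) (0, 39.2702) (83, 46.3446) (83, 93) (64.3159, 93)]  |A|=2800.3436
4. ⊥bis P3·P2 via (39.71,43.04): [(4.9715, 53.8159) (40.684, 42.7379) (83, 46.3446) (83, 93) (64.3159, 93)]  |A|=2485.0771
5. ⊥bis P3·P4 via (49.445,38.735): [(4.9715, 53.8159) (40.684, 42.7379) (83, 46.3446) (83, 93) (64.3159, 93)]  |A|=2485.0771
6. ⊥bis P3·P5 via (32.645,51.945): [(19.5067, 63.4133) (42.9697, 42.9327) (83, 46.3446) (83, 93) (64.3159, 93)]  |A|=2207.5013
7. ⊥bis P3·P6 via (38.71,62.305): [(31.6477, 71.4298) (53.0392, 43.7909) (83, 46.3446) (83, 93) (64.3159, 93)]  |A|=1840.7931
8. ⊥bis P3·P7 via (62.9,37.62): [(31.6477, 71.4298) (53.0392, 43.7909) (81.0208, 46.1759) (83, 47.1104) (83, 93) (64.3159, 93)]  |A|=1840.0352
9. ⊥bis P3·P8 via (34.905,76.845): [(31.8995, 71.596) (31.7377, 71.3135) (53.0392, 43.7909) (81.0208, 46.1759) (83, 47.1104) (83, 93) (64.3159, 93)]  |A|=1840.0131
10. ⊥bis P3·P9 via (62.12,69.53): [(61.9353, 91.4281) (31.8995, 71.596) (31.7377, 71.3135) (53.0392, 43.7909) (62.3304, 44.5829)]  |A|=850.2116
11. canonical 5-gon: [(61.9353, 91.4281) (31.8995, 71.596) (31.7377, 71.3135) (53.0392, 43.7909) (62.3304, 44.5829)]
12. shoelace: 850.2116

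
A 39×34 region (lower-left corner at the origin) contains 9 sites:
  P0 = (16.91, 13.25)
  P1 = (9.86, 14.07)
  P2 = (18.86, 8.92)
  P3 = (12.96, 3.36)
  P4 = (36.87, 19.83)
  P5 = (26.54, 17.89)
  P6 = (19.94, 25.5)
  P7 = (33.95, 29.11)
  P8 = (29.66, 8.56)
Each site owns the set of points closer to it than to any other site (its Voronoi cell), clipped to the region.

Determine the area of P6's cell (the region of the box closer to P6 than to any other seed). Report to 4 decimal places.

Area of P6's cell: 265.9821

1. box [0,39]×[0,34]: [(0, 0) (39, 0) (39, 34) (0, 34)]
2. ⊥bis P6·P0 via (18.425,19.375): [(0, 23.9324) (39, 14.2858) (39, 34) (0, 34)]  |A|=580.745
3. ⊥bis P6·P1 via (14.9,19.785): [(0, 32.9252) (14.1721, 20.4269) (39, 14.2858) (39, 34) (0, 34)]  |A|=517.0218
4. ⊥bis P6·P2 via (19.4,17.21): [(0, 32.9252) (14.1721, 20.4269) (29.9585, 16.5222) (39, 15.9333) (39, 34) (0, 34)]  |A|=509.574
5. ⊥bis P6·P3 via (16.45,14.43): [(0, 32.9252) (14.1721, 20.4269) (29.9585, 16.5222) (39, 15.9333) (39, 34) (0, 34)]  |A|=509.574
6. ⊥bis P6·P4 via (28.405,22.665): [(0, 32.9252) (14.1721, 20.4269) (26.624, 17.347) (32.2012, 34) (0, 34)]  |A|=338.4199
7. ⊥bis P6·P5 via (23.24,21.695): [(0, 32.9252) (14.1721, 20.4269) (20.0901, 18.9631) (30.0615, 27.6112) (32.2012, 34) (0, 34)]  |A|=302.1098
8. ⊥bis P6·P7 via (26.945,27.305): [(0, 32.9252) (14.1721, 20.4269) (20.0901, 18.9631) (27.4498, 25.346) (25.2199, 34) (0, 34)]  |A|=265.9821
9. ⊥bis P6·P8 via (24.8,17.03): [(0, 32.9252) (14.1721, 20.4269) (20.0901, 18.9631) (27.4498, 25.346) (25.2199, 34) (0, 34)]  |A|=265.9821
10. canonical 6-gon: [(0, 32.9252) (14.1721, 20.4269) (20.0901, 18.9631) (27.4498, 25.346) (25.2199, 34) (0, 34)]
11. shoelace: 265.9821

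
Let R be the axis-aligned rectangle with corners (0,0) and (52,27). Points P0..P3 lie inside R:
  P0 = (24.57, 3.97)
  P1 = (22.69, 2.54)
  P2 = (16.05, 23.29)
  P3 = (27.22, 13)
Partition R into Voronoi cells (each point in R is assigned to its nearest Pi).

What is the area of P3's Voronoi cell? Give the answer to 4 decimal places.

Area of P3's cell: 648.7251

1. box [0,52]×[0,27]: [(0, 0) (52, 0) (52, 27) (0, 27)]
2. ⊥bis P3·P0 via (25.895,8.485): [(0, 16.0843) (52, 0.8241) (52, 27) (0, 27)]  |A|=964.3823
3. ⊥bis P3·P1 via (24.955,7.77): [(0, 18.5775) (17.8578, 10.8437) (52, 0.8241) (52, 27) (0, 27)]  |A|=942.1211
4. ⊥bis P3·P2 via (21.635,18.145): [(15.7498, 11.7566) (17.8578, 10.8437) (52, 0.8241) (52, 27) (29.7924, 27)]  |A|=648.7251
5. canonical 5-gon: [(15.7498, 11.7566) (17.8578, 10.8437) (52, 0.8241) (52, 27) (29.7924, 27)]
6. shoelace: 648.7251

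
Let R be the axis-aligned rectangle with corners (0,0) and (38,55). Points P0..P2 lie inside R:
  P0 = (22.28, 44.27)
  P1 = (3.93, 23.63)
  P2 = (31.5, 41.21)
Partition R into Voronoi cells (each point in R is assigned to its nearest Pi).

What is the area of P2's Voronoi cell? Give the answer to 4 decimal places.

1. box [0,38]×[0,55]: [(0, 0) (38, 0) (38, 55) (0, 55)]
2. ⊥bis P2·P0 via (26.89,42.74): [(12.7051, 0) (38, 0) (38, 55) (30.9589, 55)]  |A|=889.2379
3. ⊥bis P2·P1 via (17.715,32.42): [(21.4966, 26.4894) (38, 0.6079) (38, 55) (30.9589, 55)]  |A|=549.199
4. canonical 4-gon: [(21.4966, 26.4894) (38, 0.6079) (38, 55) (30.9589, 55)]
5. shoelace: 549.199

Area of P2's cell: 549.1990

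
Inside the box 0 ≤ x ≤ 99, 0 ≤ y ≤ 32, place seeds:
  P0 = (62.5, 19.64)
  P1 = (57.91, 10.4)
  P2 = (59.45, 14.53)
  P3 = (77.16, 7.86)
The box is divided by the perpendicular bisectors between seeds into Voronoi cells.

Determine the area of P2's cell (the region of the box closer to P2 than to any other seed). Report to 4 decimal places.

Area of P2's cell: 404.7589

1. box [0,99]×[0,32]: [(0, 0) (99, 0) (99, 32) (0, 32)]
2. ⊥bis P2·P0 via (60.975,17.085): [(0, 0) (89.5994, 0) (35.9863, 32) (0, 32)]  |A|=2009.3702
3. ⊥bis P2·P1 via (58.68,12.465): [(85.4217, 2.4935) (35.9863, 32) (6.2907, 32)]  |A|=438.1062
4. ⊥bis P2·P3 via (68.305,11.195): [(67.5392, 9.1616) (68.7708, 12.4319) (35.9863, 32) (6.2907, 32)]  |A|=404.7589
5. canonical 4-gon: [(67.5392, 9.1616) (68.7708, 12.4319) (35.9863, 32) (6.2907, 32)]
6. shoelace: 404.7589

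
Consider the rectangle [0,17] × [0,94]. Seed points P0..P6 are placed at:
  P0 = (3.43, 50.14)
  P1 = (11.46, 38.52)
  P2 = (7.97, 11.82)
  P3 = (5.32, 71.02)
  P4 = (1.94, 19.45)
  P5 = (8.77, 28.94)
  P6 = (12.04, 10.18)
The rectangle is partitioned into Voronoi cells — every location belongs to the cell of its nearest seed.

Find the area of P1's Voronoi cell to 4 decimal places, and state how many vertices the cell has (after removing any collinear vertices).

1. box [0,17]×[0,94]: [(0, 0) (17, 0) (17, 94) (0, 94)]
2. ⊥bis P1·P0 via (7.445,44.33): [(0, 39.1851) (0, 0) (17, 0) (17, 50.933)]  |A|=766.004
3. ⊥bis P1·P2 via (9.715,25.17): [(0, 39.1851) (0, 26.4399) (17, 24.2178) (17, 50.933)]  |A|=335.4141
4. ⊥bis P1·P3 via (8.39,54.77): [(0, 39.1851) (0, 26.4399) (17, 24.2178) (17, 50.933)]  |A|=335.4141
5. ⊥bis P1·P4 via (6.7,28.985): [(0, 39.1851) (0, 32.3297) (15.9833, 24.3507) (17, 24.2178) (17, 50.933)]  |A|=288.3444
6. ⊥bis P1·P5 via (10.115,33.73): [(0, 39.1851) (0, 36.5702) (17, 31.7967) (17, 50.933)]  |A|=184.8848
7. ⊥bis P1·P6 via (11.75,24.35): [(0, 39.1851) (0, 36.5702) (17, 31.7967) (17, 50.933)]  |A|=184.8848
8. canonical 4-gon: [(0, 39.1851) (0, 36.5702) (17, 31.7967) (17, 50.933)]
9. shoelace: 184.8848

Area of P1's cell: 184.8848 (4 vertices)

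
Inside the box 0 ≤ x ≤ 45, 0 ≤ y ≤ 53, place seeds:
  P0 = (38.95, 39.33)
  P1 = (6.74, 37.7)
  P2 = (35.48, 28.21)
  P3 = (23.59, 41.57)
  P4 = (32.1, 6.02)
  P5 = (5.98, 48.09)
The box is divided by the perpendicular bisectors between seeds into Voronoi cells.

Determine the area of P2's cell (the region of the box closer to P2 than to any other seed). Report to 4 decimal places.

1. box [0,45]×[0,53]: [(0, 0) (45, 0) (45, 53) (0, 53)]
2. ⊥bis P2·P0 via (37.215,33.77): [(0, 45.383) (0, 0) (45, 0) (45, 31.3407)]  |A|=1726.2819
3. ⊥bis P2·P1 via (21.11,32.955): [(22.8584, 38.25) (10.2282, 0) (45, 0) (45, 31.3407)]  |A|=1011.9766
4. ⊥bis P2·P3 via (29.535,34.89): [(30.597, 35.8351) (18.5086, 25.0769) (10.2282, 0) (45, 0) (45, 31.3407)]  |A|=955.7539
5. ⊥bis P2·P4 via (33.79,17.115): [(30.597, 35.8351) (18.5086, 25.0769) (16.7373, 19.7125) (45, 15.4075) (45, 31.3407)]  |A|=395.3061
6. ⊥bis P2·P5 via (20.73,38.15): [(30.597, 35.8351) (18.5086, 25.0769) (16.7373, 19.7125) (45, 15.4075) (45, 31.3407)]  |A|=395.3061
7. canonical 5-gon: [(30.597, 35.8351) (18.5086, 25.0769) (16.7373, 19.7125) (45, 15.4075) (45, 31.3407)]
8. shoelace: 395.3061

Area of P2's cell: 395.3061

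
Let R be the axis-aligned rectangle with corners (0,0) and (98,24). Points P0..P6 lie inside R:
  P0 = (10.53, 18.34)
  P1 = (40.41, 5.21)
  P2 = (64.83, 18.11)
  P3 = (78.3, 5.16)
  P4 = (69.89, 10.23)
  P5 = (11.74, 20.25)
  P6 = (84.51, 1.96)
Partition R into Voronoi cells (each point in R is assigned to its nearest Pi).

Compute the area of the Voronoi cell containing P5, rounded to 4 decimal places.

Area of P5's cell: 190.1247

1. box [0,98]×[0,24]: [(0, 0) (98, 0) (98, 24) (0, 24)]
2. ⊥bis P5·P0 via (11.135,19.295): [(41.5924, 0) (98, 0) (98, 24) (3.7081, 24)]  |A|=1808.394
3. ⊥bis P5·P1 via (26.075,12.73): [(24.9333, 10.5537) (31.9871, 24) (3.7081, 24)]  |A|=190.1247
4. ⊥bis P5·P2 via (38.285,19.18): [(24.9333, 10.5537) (31.9871, 24) (3.7081, 24)]  |A|=190.1247
5. ⊥bis P5·P3 via (45.02,12.705): [(24.9333, 10.5537) (31.9871, 24) (3.7081, 24)]  |A|=190.1247
6. ⊥bis P5·P4 via (40.815,15.24): [(24.9333, 10.5537) (31.9871, 24) (3.7081, 24)]  |A|=190.1247
7. ⊥bis P5·P6 via (48.125,11.105): [(24.9333, 10.5537) (31.9871, 24) (3.7081, 24)]  |A|=190.1247
8. canonical 3-gon: [(24.9333, 10.5537) (31.9871, 24) (3.7081, 24)]
9. shoelace: 190.1247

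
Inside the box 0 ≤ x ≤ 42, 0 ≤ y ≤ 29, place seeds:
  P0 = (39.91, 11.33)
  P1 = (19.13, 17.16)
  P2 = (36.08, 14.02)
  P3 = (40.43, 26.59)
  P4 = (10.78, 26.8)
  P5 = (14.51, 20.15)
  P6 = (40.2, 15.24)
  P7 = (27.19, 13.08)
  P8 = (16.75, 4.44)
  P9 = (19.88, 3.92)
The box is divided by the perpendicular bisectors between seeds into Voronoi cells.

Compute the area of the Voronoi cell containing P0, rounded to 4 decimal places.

1. box [0,42]×[0,29]: [(0, 0) (42, 0) (42, 29) (0, 29)]
2. ⊥bis P0·P1 via (29.52,14.245): [(25.5234, 0) (42, 0) (42, 29) (33.6596, 29)]  |A|=359.8453
3. ⊥bis P0·P2 via (37.995,12.675): [(29.0927, 0) (42, 0) (42, 18.3773)]  |A|=118.6004
4. ⊥bis P0·P3 via (40.17,18.96): [(29.0927, 0) (42, 0) (42, 18.3773)]  |A|=118.6004
5. ⊥bis P0·P4 via (25.345,19.065): [(29.0927, 0) (42, 0) (42, 18.3773)]  |A|=118.6004
6. ⊥bis P0·P5 via (27.21,15.74): [(29.0927, 0) (42, 0) (42, 18.3773)]  |A|=118.6004
7. ⊥bis P0·P6 via (40.055,13.285): [(38.5042, 13.4) (29.0927, 0) (42, 0) (42, 13.1407)]  |A|=109.4475
8. ⊥bis P0·P7 via (33.55,12.205): [(38.5042, 13.4) (32.5476, 4.919) (31.8709, 0) (42, 0) (42, 13.1407)]  |A|=102.6146
9. ⊥bis P0·P8 via (28.33,7.885): [(38.5042, 13.4) (32.5476, 4.919) (31.8709, 0) (42, 0) (42, 13.1407)]  |A|=102.6146
10. ⊥bis P0·P9 via (29.895,7.625): [(38.5042, 13.4) (32.5476, 4.919) (32.0999, 1.6649) (32.7158, 0) (42, 0) (42, 13.1407)]  |A|=101.9112
11. canonical 6-gon: [(38.5042, 13.4) (32.5476, 4.919) (32.0999, 1.6649) (32.7158, 0) (42, 0) (42, 13.1407)]
12. shoelace: 101.9112

Area of P0's cell: 101.9112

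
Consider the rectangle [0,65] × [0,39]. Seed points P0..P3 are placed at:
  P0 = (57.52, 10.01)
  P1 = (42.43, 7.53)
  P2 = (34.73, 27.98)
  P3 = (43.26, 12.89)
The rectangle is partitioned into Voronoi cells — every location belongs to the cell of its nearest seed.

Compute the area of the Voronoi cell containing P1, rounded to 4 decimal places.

1. box [0,65]×[0,39]: [(0, 0) (65, 0) (65, 39) (0, 39)]
2. ⊥bis P1·P0 via (49.975,8.77): [(0, 0) (51.4163, 0) (45.0068, 39) (0, 39)]  |A|=1880.2506
3. ⊥bis P1·P2 via (38.58,17.755): [(0, 3.2285) (0, 0) (51.4163, 0) (47.9203, 21.2719)]  |A|=624.218
4. ⊥bis P1·P3 via (42.845,10.21): [(25.624, 12.8767) (0, 3.2285) (0, 0) (51.4163, 0) (49.9184, 9.1147)]  |A|=480.3003
5. canonical 5-gon: [(25.624, 12.8767) (0, 3.2285) (0, 0) (51.4163, 0) (49.9184, 9.1147)]
6. shoelace: 480.3003

Area of P1's cell: 480.3003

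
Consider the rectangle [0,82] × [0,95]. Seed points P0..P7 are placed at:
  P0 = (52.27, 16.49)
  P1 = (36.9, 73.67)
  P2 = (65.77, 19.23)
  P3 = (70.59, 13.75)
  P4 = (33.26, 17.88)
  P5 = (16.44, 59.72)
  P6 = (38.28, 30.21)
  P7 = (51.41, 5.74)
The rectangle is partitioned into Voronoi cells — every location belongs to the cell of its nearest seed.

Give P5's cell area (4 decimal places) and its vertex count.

Area of P5's cell: 1425.4222 (5 vertices)

1. box [0,82]×[0,95]: [(0, 0) (82, 0) (82, 95) (0, 95)]
2. ⊥bis P5·P0 via (34.355,38.105): [(0, 9.6308) (82, 77.5943) (82, 95) (0, 95)]  |A|=4213.7729
3. ⊥bis P5·P1 via (26.67,66.695): [(0, 9.6308) (41.8997, 44.3582) (7.3711, 95) (0, 95)]  |A|=1975.1138
4. ⊥bis P5·P2 via (41.105,39.475): [(0, 9.6308) (41.8997, 44.3582) (7.3711, 95) (0, 95)]  |A|=1975.1138
5. ⊥bis P5·P3 via (43.515,36.735): [(0, 9.6308) (41.8997, 44.3582) (7.3711, 95) (0, 95)]  |A|=1975.1138
6. ⊥bis P5·P4 via (24.85,38.8): [(0, 28.8101) (41.2062, 45.3753) (7.3711, 95) (0, 95)]  |A|=1546.6108
7. ⊥bis P5·P6 via (27.36,44.965): [(0, 28.8101) (12.1093, 33.6781) (36.7484, 51.9133) (7.3711, 95) (0, 95)]  |A|=1425.4222
8. ⊥bis P5·P7 via (33.925,32.73): [(0, 28.8101) (12.1093, 33.6781) (36.7484, 51.9133) (7.3711, 95) (0, 95)]  |A|=1425.4222
9. canonical 5-gon: [(0, 28.8101) (12.1093, 33.6781) (36.7484, 51.9133) (7.3711, 95) (0, 95)]
10. shoelace: 1425.4222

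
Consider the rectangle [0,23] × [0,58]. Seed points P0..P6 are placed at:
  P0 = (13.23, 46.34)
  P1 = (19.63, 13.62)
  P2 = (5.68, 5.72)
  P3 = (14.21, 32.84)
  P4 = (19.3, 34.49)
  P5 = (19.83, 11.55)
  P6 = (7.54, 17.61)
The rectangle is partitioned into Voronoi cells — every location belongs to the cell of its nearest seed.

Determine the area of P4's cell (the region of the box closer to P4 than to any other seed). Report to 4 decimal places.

1. box [0,23]×[0,58]: [(0, 0) (23, 0) (23, 58) (0, 58)]
2. ⊥bis P4·P0 via (16.265,40.415): [(0, 32.0835) (0, 0) (23, 0) (23, 43.8649)]  |A|=873.4065
3. ⊥bis P4·P1 via (19.465,24.055): [(0, 32.0835) (0, 23.7472) (23, 24.1109) (23, 43.8649)]  |A|=323.0382
4. ⊥bis P4·P2 via (12.49,20.105): [(0, 32.0835) (0, 26.0179) (4.6414, 23.8206) (23, 24.1109) (23, 43.8649)]  |A|=317.7686
5. ⊥bis P4·P3 via (16.755,33.665): [(14.8087, 39.669) (19.8682, 24.0614) (23, 24.1109) (23, 43.8649)]  |A|=105.4711
6. ⊥bis P4·P5 via (19.565,23.02): [(14.8087, 39.669) (19.8682, 24.0614) (23, 24.1109) (23, 43.8649)]  |A|=105.4711
7. ⊥bis P4·P6 via (13.42,26.05): [(14.8087, 39.669) (19.8682, 24.0614) (23, 24.1109) (23, 43.8649)]  |A|=105.4711
8. canonical 4-gon: [(14.8087, 39.669) (19.8682, 24.0614) (23, 24.1109) (23, 43.8649)]
9. shoelace: 105.4711

Area of P4's cell: 105.4711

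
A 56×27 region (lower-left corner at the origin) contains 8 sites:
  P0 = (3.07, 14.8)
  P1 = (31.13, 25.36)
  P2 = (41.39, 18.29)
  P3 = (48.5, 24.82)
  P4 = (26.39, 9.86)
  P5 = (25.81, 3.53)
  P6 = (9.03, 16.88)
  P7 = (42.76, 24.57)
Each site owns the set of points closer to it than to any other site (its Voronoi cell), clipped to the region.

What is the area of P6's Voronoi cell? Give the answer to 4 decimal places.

Area of P6's cell: 266.4474

1. box [0,56]×[0,27]: [(0, 0) (56, 0) (56, 27) (0, 27)]
2. ⊥bis P6·P0 via (6.05,15.84): [(11.5781, 0) (56, 0) (56, 27) (2.1552, 27)]  |A|=1326.6006
3. ⊥bis P6·P1 via (20.08,21.12): [(11.5781, 0) (28.184, 0) (17.8238, 27) (2.1552, 27)]  |A|=435.7052
4. ⊥bis P6·P2 via (25.21,17.585): [(11.5781, 0) (25.9762, 0) (25.6934, 6.4907) (17.8238, 27) (2.1552, 27)]  |A|=428.5402
5. ⊥bis P6·P3 via (28.765,20.85): [(11.5781, 0) (25.9762, 0) (25.6934, 6.4907) (17.8238, 27) (2.1552, 27)]  |A|=428.5402
6. ⊥bis P6·P4 via (17.71,13.37): [(11.5781, 0) (12.3035, 0) (20.4519, 20.1507) (17.8238, 27) (2.1552, 27)]  |A|=275.704
7. ⊥bis P6·P5 via (17.42,10.205): [(10.8838, 1.9894) (15.407, 7.6748) (20.4519, 20.1507) (17.8238, 27) (2.1552, 27)]  |A|=266.4474
8. ⊥bis P6·P7 via (25.895,20.725): [(10.8838, 1.9894) (15.407, 7.6748) (20.4519, 20.1507) (17.8238, 27) (2.1552, 27)]  |A|=266.4474
9. canonical 5-gon: [(10.8838, 1.9894) (15.407, 7.6748) (20.4519, 20.1507) (17.8238, 27) (2.1552, 27)]
10. shoelace: 266.4474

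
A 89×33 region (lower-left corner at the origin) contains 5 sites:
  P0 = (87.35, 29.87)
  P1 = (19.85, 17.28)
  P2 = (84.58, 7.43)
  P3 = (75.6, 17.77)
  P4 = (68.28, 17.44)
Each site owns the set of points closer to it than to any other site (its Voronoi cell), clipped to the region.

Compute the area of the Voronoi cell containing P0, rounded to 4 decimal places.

1. box [0,89]×[0,33]: [(0, 0) (89, 0) (89, 33) (0, 33)]
2. ⊥bis P0·P1 via (53.6,23.575): [(57.9972, 0) (89, 0) (89, 33) (51.8421, 33)]  |A|=1124.6526
3. ⊥bis P0·P2 via (85.965,18.65): [(53.7775, 22.6232) (89, 18.2754) (89, 33) (51.8421, 33)]  |A|=452.1088
4. ⊥bis P0·P3 via (81.475,23.82): [(86.9205, 18.5321) (89, 18.2754) (89, 33) (72.0216, 33)]  |A|=138.1319
5. ⊥bis P0·P4 via (77.815,23.655): [(86.9205, 18.5321) (89, 18.2754) (89, 33) (72.0216, 33)]  |A|=138.1319
6. canonical 4-gon: [(86.9205, 18.5321) (89, 18.2754) (89, 33) (72.0216, 33)]
7. shoelace: 138.1319

Area of P0's cell: 138.1319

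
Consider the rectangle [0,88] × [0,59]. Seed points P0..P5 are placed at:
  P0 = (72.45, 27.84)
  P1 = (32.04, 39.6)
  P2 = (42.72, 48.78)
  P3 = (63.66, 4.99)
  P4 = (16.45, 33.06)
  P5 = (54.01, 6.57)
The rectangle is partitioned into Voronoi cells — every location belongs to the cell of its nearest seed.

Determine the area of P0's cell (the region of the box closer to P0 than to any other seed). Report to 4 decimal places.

1. box [0,88]×[0,59]: [(0, 0) (88, 0) (88, 59) (0, 59)]
2. ⊥bis P0·P1 via (52.245,33.72): [(42.4319, 0) (88, 0) (88, 59) (59.6019, 59)]  |A|=2182.0024
3. ⊥bis P0·P2 via (57.585,38.31): [(50.7614, 28.6221) (42.4319, 0) (88, 0) (88, 59) (72.1578, 59)]  |A|=1991.2919
4. ⊥bis P0·P3 via (68.055,16.415): [(50.7614, 28.6221) (49.3077, 23.6268) (88, 8.7425) (88, 59) (72.1578, 59)]  |A|=1283.8448
5. ⊥bis P0·P4 via (44.45,30.45): [(50.7614, 28.6221) (49.3077, 23.6268) (88, 8.7425) (88, 59) (72.1578, 59)]  |A|=1283.8448
6. ⊥bis P0·P5 via (63.23,17.205): [(50.7614, 28.6221) (50.6203, 28.137) (61.0194, 19.1215) (88, 8.7425) (88, 59) (72.1578, 59)]  |A|=1254.4767
7. canonical 6-gon: [(50.7614, 28.6221) (50.6203, 28.137) (61.0194, 19.1215) (88, 8.7425) (88, 59) (72.1578, 59)]
8. shoelace: 1254.4767

Area of P0's cell: 1254.4767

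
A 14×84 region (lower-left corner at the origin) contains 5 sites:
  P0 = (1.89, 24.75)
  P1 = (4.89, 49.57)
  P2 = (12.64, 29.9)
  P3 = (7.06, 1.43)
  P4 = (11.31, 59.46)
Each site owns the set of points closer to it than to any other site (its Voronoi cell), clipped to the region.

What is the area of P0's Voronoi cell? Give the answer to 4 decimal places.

Area of P0's cell: 193.8532

1. box [0,14]×[0,84]: [(0, 0) (14, 0) (14, 84) (0, 84)]
2. ⊥bis P0·P1 via (3.39,37.16): [(0, 37.5698) (0, 0) (14, 0) (14, 35.8776)]  |A|=514.1312
3. ⊥bis P0·P2 via (7.265,27.325): [(2.5019, 37.2673) (0, 37.5698) (0, 0) (14, 0) (14, 13.2665)]  |A|=384.1394
4. ⊥bis P0·P3 via (4.475,13.09): [(13.1619, 15.0159) (2.5019, 37.2673) (0, 37.5698) (0, 12.0979)]  |A|=193.8532
5. ⊥bis P0·P4 via (6.6,42.105): [(13.1619, 15.0159) (2.5019, 37.2673) (0, 37.5698) (0, 12.0979)]  |A|=193.8532
6. canonical 4-gon: [(13.1619, 15.0159) (2.5019, 37.2673) (0, 37.5698) (0, 12.0979)]
7. shoelace: 193.8532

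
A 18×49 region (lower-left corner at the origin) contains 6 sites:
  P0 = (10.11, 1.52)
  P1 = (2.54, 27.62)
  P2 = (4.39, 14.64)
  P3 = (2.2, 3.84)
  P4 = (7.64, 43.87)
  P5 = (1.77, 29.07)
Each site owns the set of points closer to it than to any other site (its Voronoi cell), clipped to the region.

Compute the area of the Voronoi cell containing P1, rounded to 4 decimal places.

Area of P1's cell: 165.9107

1. box [0,18]×[0,49]: [(0, 0) (18, 0) (18, 49) (0, 49)]
2. ⊥bis P1·P0 via (6.325,14.57): [(0, 12.7355) (18, 17.9562) (18, 49) (0, 49)]  |A|=605.7747
3. ⊥bis P1·P2 via (3.465,21.13): [(0, 20.6361) (18, 23.2016) (18, 49) (0, 49)]  |A|=487.46
4. ⊥bis P1·P3 via (2.37,15.73): [(0, 20.6361) (18, 23.2016) (18, 49) (0, 49)]  |A|=487.46
5. ⊥bis P1·P4 via (5.09,35.745): [(0, 37.3425) (0, 20.6361) (18, 23.2016) (18, 31.6932)]  |A|=226.7815
6. ⊥bis P1·P5 via (2.155,28.345): [(12.0039, 33.5751) (0, 27.2006) (0, 20.6361) (18, 23.2016) (18, 31.6932)]  |A|=165.9107
7. canonical 5-gon: [(12.0039, 33.5751) (0, 27.2006) (0, 20.6361) (18, 23.2016) (18, 31.6932)]
8. shoelace: 165.9107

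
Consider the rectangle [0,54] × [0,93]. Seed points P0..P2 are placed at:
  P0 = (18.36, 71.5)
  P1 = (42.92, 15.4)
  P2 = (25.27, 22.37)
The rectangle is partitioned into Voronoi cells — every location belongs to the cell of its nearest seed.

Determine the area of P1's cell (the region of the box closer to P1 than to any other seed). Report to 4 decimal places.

1. box [0,54]×[0,93]: [(0, 0) (54, 0) (54, 93) (0, 93)]
2. ⊥bis P1·P0 via (30.64,43.45): [(0, 30.0361) (0, 0) (54, 0) (54, 53.6768)]  |A|=2260.2481
3. ⊥bis P1·P2 via (34.095,18.885): [(46.5455, 50.4133) (26.6373, 0) (54, 0) (54, 53.6768)]  |A|=889.7873
4. canonical 4-gon: [(46.5455, 50.4133) (26.6373, 0) (54, 0) (54, 53.6768)]
5. shoelace: 889.7873

Area of P1's cell: 889.7873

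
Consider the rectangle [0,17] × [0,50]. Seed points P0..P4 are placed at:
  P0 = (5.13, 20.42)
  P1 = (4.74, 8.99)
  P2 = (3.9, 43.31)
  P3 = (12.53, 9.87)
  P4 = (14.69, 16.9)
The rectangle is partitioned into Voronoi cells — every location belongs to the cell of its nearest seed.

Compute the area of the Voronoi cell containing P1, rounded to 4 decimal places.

1. box [0,17]×[0,50]: [(0, 0) (17, 0) (17, 50) (0, 50)]
2. ⊥bis P1·P0 via (4.935,14.705): [(0, 14.8734) (0, 0) (17, 0) (17, 14.2933)]  |A|=247.9171
3. ⊥bis P1·P2 via (4.32,26.15): [(0, 14.8734) (0, 0) (17, 0) (17, 14.2933)]  |A|=247.9171
4. ⊥bis P1·P3 via (8.635,9.43): [(8.0511, 14.5987) (0, 14.8734) (0, 0) (9.7003, 0)]  |A|=130.6792
5. ⊥bis P1·P4 via (9.715,12.945): [(8.0511, 14.5987) (0, 14.8734) (0, 0) (9.7003, 0)]  |A|=130.6792
6. canonical 4-gon: [(8.0511, 14.5987) (0, 14.8734) (0, 0) (9.7003, 0)]
7. shoelace: 130.6792

Area of P1's cell: 130.6792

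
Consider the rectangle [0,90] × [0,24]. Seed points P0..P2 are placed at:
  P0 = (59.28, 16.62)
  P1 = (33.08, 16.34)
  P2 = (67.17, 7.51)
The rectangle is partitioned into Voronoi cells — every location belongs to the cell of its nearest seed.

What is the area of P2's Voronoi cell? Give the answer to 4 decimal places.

1. box [0,90]×[0,24]: [(0, 0) (90, 0) (90, 24) (0, 24)]
2. ⊥bis P2·P0 via (63.225,12.065): [(49.2944, 0) (90, 0) (90, 24) (77.0055, 24)]  |A|=644.4012
3. ⊥bis P2·P1 via (50.125,11.925): [(49.2944, 0) (90, 0) (90, 24) (77.0055, 24)]  |A|=644.4012
4. canonical 4-gon: [(49.2944, 0) (90, 0) (90, 24) (77.0055, 24)]
5. shoelace: 644.4012

Area of P2's cell: 644.4012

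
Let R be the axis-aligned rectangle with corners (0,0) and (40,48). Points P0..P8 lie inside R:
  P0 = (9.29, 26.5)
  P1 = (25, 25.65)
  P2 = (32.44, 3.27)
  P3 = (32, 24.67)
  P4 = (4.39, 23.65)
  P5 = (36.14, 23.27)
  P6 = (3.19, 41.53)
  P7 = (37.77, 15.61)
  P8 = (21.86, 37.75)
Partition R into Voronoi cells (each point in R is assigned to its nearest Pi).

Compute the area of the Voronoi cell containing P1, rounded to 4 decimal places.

Area of P1's cell: 217.6132

1. box [0,40]×[0,48]: [(0, 0) (40, 0) (40, 48) (0, 48)]
2. ⊥bis P1·P0 via (17.145,26.075): [(15.7342, 0) (40, 0) (40, 48) (18.3313, 48)]  |A|=1102.4289
3. ⊥bis P1·P2 via (28.72,14.46): [(16.293, 10.3288) (40, 18.2099) (40, 48) (18.3313, 48)]  |A|=761.2599
4. ⊥bis P1·P3 via (28.5,25.16): [(16.293, 10.3288) (26.9181, 13.861) (31.6976, 48) (18.3313, 48)]  |A|=424.6872
5. ⊥bis P1·P4 via (14.695,24.65): [(16.293, 10.3288) (26.9181, 13.861) (31.6976, 48) (18.3313, 48)]  |A|=424.6872
6. ⊥bis P1·P5 via (30.57,24.46): [(16.293, 10.3288) (26.9181, 13.861) (31.6976, 48) (18.3313, 48)]  |A|=424.6872
7. ⊥bis P1·P6 via (14.095,33.59): [(17.8291, 38.7185) (16.293, 10.3288) (26.9181, 13.861) (31.6976, 48) (24.587, 48)]  |A|=395.6558
8. ⊥bis P1·P7 via (31.385,20.63): [(17.8291, 38.7185) (16.293, 10.3288) (25.7605, 13.4762) (27.1034, 15.1842) (31.6976, 48) (24.587, 48)]  |A|=394.9255
9. ⊥bis P1·P8 via (23.43,31.7): [(17.3642, 30.1259) (16.293, 10.3288) (25.7605, 13.4762) (27.1034, 15.1842) (29.6413, 33.3118)]  |A|=217.6132
10. canonical 5-gon: [(17.3642, 30.1259) (16.293, 10.3288) (25.7605, 13.4762) (27.1034, 15.1842) (29.6413, 33.3118)]
11. shoelace: 217.6132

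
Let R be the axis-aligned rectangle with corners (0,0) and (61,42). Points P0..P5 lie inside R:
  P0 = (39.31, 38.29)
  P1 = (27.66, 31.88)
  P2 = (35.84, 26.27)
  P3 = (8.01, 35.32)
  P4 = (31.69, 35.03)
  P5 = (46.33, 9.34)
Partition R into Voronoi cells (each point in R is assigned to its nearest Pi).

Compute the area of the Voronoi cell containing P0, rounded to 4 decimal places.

1. box [0,61]×[0,42]: [(0, 0) (61, 0) (61, 42) (0, 42)]
2. ⊥bis P0·P1 via (33.485,35.085): [(52.7893, 0) (61, 0) (61, 42) (29.6803, 42)]  |A|=830.1396
3. ⊥bis P0·P2 via (37.575,32.28): [(34.5475, 33.154) (61, 25.5175) (61, 42) (29.6803, 42)]  |A|=356.5285
4. ⊥bis P0·P3 via (23.66,36.805): [(34.5475, 33.154) (61, 25.5175) (61, 42) (29.6803, 42)]  |A|=356.5285
5. ⊥bis P0·P4 via (35.5,36.66): [(37.3455, 32.3462) (61, 25.5175) (61, 42) (33.2154, 42)]  |A|=329.0547
6. ⊥bis P0·P5 via (42.82,23.815): [(37.3455, 32.3462) (55.9058, 26.9881) (61, 28.2234) (61, 42) (33.2154, 42)]  |A|=322.1626
7. canonical 5-gon: [(37.3455, 32.3462) (55.9058, 26.9881) (61, 28.2234) (61, 42) (33.2154, 42)]
8. shoelace: 322.1626

Area of P0's cell: 322.1626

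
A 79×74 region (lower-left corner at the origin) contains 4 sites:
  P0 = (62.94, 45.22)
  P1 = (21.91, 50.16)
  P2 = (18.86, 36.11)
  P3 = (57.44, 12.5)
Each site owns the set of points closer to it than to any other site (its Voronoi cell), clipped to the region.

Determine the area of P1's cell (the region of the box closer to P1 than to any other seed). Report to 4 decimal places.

1. box [0,79]×[0,74]: [(0, 0) (79, 0) (79, 74) (0, 74)]
2. ⊥bis P1·P0 via (42.425,47.69): [(0, 0) (36.6831, 0) (45.5927, 74) (0, 74)]  |A|=3044.2066
3. ⊥bis P1·P2 via (20.385,43.135): [(0, 47.5602) (41.3292, 38.5884) (45.5927, 74) (0, 74)]  |A|=1353.6227
4. ⊥bis P1·P3 via (39.675,31.33): [(0, 47.5602) (41.3292, 38.5884) (45.5927, 74) (0, 74)]  |A|=1353.6227
5. canonical 4-gon: [(0, 47.5602) (41.3292, 38.5884) (45.5927, 74) (0, 74)]
6. shoelace: 1353.6227

Area of P1's cell: 1353.6227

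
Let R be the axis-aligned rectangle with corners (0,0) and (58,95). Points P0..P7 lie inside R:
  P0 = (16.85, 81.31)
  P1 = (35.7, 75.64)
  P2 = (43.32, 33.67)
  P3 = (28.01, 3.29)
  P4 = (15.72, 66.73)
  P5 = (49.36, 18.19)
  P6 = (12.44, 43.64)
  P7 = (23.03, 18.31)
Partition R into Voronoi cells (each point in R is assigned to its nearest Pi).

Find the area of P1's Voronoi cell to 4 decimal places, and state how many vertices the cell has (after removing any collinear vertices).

Area of P1's cell: 1165.9428 (5 vertices)

1. box [0,58]×[0,95]: [(0, 0) (58, 0) (58, 95) (0, 95)]
2. ⊥bis P1·P0 via (26.275,78.475): [(2.6701, 0) (58, 0) (58, 95) (31.2456, 95)]  |A|=3899.0041
3. ⊥bis P1·P2 via (39.51,54.655): [(17.9316, 50.7373) (58, 58.012) (58, 95) (31.2456, 95)]  |A|=1333.135
4. ⊥bis P1·P3 via (31.855,39.465): [(17.9316, 50.7373) (58, 58.012) (58, 95) (31.2456, 95)]  |A|=1333.135
5. ⊥bis P1·P4 via (25.71,71.185): [(24.7379, 73.3649) (33.563, 53.5753) (58, 58.012) (58, 95) (31.2456, 95)]  |A|=1165.9428
6. ⊥bis P1·P5 via (42.53,46.915): [(24.7379, 73.3649) (33.563, 53.5753) (58, 58.012) (58, 95) (31.2456, 95)]  |A|=1165.9428
7. ⊥bis P1·P6 via (24.07,59.64): [(24.7379, 73.3649) (33.563, 53.5753) (58, 58.012) (58, 95) (31.2456, 95)]  |A|=1165.9428
8. ⊥bis P1·P7 via (29.365,46.975): [(24.7379, 73.3649) (33.563, 53.5753) (58, 58.012) (58, 95) (31.2456, 95)]  |A|=1165.9428
9. canonical 5-gon: [(24.7379, 73.3649) (33.563, 53.5753) (58, 58.012) (58, 95) (31.2456, 95)]
10. shoelace: 1165.9428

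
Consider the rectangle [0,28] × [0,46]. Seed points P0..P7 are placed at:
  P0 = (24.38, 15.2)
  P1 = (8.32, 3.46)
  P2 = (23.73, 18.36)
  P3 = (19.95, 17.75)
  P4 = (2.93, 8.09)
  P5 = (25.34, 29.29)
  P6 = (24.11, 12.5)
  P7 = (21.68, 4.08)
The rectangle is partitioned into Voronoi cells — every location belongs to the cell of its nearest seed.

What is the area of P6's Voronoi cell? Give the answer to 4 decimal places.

1. box [0,28]×[0,46]: [(0, 0) (28, 0) (28, 46) (0, 46)]
2. ⊥bis P6·P0 via (24.245,13.85): [(0, 16.2745) (0, 0) (28, 0) (28, 13.4745)]  |A|=416.486
3. ⊥bis P6·P1 via (16.215,7.98): [(12.1626, 15.0582) (20.7837, 0) (28, 0) (28, 13.4745)]  |A|=161.0331
4. ⊥bis P6·P2 via (23.92,15.43): [(14.5325, 14.8213) (12.3783, 14.6816) (20.7837, 0) (28, 0) (28, 13.4745)]  |A|=160.6123
5. ⊥bis P6·P3 via (22.03,15.125): [(20.8495, 14.1896) (15.2157, 9.7255) (20.7837, 0) (28, 0) (28, 13.4745)]  |A|=139.1968
6. ⊥bis P6·P4 via (13.52,10.295): [(20.8495, 14.1896) (15.2157, 9.7255) (20.7837, 0) (28, 0) (28, 13.4745)]  |A|=139.1968
7. ⊥bis P6·P5 via (24.725,20.895): [(20.8495, 14.1896) (15.2157, 9.7255) (20.7837, 0) (28, 0) (28, 13.4745)]  |A|=139.1968
8. ⊥bis P6·P7 via (22.895,8.29): [(20.8495, 14.1896) (15.938, 10.2978) (28, 6.8167) (28, 13.4745)]  |A|=55.8234
9. canonical 4-gon: [(20.8495, 14.1896) (15.938, 10.2978) (28, 6.8167) (28, 13.4745)]
10. shoelace: 55.8234

Area of P6's cell: 55.8234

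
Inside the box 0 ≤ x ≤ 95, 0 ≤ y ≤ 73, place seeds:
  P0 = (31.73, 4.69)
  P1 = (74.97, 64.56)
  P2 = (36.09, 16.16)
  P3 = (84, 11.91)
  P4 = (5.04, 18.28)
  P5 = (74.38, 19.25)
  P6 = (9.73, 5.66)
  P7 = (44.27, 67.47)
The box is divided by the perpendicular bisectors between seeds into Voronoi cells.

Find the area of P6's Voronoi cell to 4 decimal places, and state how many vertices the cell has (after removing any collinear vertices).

Area of P6's cell: 272.9469 (5 vertices)

1. box [0,95]×[0,73]: [(0, 0) (95, 0) (95, 73) (0, 73)]
2. ⊥bis P6·P0 via (20.73,5.175): [(0, 0) (20.5018, 0) (23.7205, 73) (0, 73)]  |A|=1614.1138
3. ⊥bis P6·P1 via (42.35,35.11): [(0, 0) (20.5018, 0) (22.9951, 56.5483) (8.1421, 73) (0, 73)]  |A|=1485.9685
4. ⊥bis P6·P2 via (22.91,10.91): [(0, 68.425) (0, 0) (20.5018, 0) (21.1749, 15.2659)]  |A|=880.9362
5. ⊥bis P6·P3 via (46.865,8.785): [(0, 68.425) (0, 0) (20.5018, 0) (21.1749, 15.2659)]  |A|=880.9362
6. ⊥bis P6·P4 via (7.385,11.97): [(20.5403, 16.859) (0, 9.2255) (0, 0) (20.5018, 0) (21.1749, 15.2659)]  |A|=272.9469
7. ⊥bis P6·P5 via (42.055,12.455): [(20.5403, 16.859) (0, 9.2255) (0, 0) (20.5018, 0) (21.1749, 15.2659)]  |A|=272.9469
8. ⊥bis P6·P7 via (27,36.565): [(20.5403, 16.859) (0, 9.2255) (0, 0) (20.5018, 0) (21.1749, 15.2659)]  |A|=272.9469
9. canonical 5-gon: [(20.5403, 16.859) (0, 9.2255) (0, 0) (20.5018, 0) (21.1749, 15.2659)]
10. shoelace: 272.9469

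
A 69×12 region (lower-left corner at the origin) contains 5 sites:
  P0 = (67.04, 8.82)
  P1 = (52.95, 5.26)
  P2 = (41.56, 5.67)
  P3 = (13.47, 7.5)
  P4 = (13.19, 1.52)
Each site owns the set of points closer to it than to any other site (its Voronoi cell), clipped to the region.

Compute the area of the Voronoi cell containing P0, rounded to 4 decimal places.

1. box [0,69]×[0,12]: [(0, 0) (69, 0) (69, 12) (0, 12)]
2. ⊥bis P0·P1 via (59.995,7.04): [(61.7737, 0) (69, 0) (69, 12) (58.7418, 12)]  |A|=104.9068
3. ⊥bis P0·P2 via (54.3,7.245): [(61.7737, 0) (69, 0) (69, 12) (58.7418, 12)]  |A|=104.9068
4. ⊥bis P0·P3 via (40.255,8.16): [(61.7737, 0) (69, 0) (69, 12) (58.7418, 12)]  |A|=104.9068
5. ⊥bis P0·P4 via (40.115,5.17): [(61.7737, 0) (69, 0) (69, 12) (58.7418, 12)]  |A|=104.9068
6. canonical 4-gon: [(61.7737, 0) (69, 0) (69, 12) (58.7418, 12)]
7. shoelace: 104.9068

Area of P0's cell: 104.9068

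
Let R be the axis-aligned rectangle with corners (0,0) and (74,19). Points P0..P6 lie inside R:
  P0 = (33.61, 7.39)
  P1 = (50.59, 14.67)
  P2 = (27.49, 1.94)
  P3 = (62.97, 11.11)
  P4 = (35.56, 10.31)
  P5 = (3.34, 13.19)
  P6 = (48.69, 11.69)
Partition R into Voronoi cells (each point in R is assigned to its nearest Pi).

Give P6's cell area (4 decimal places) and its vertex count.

1. box [0,74]×[0,19]: [(0, 0) (74, 0) (74, 19) (0, 19)]
2. ⊥bis P6·P0 via (41.15,9.54): [(43.8703, 0) (74, 0) (74, 19) (38.4525, 19)]  |A|=623.9333
3. ⊥bis P6·P1 via (49.64,13.18): [(43.8703, 0) (70.3118, 0) (40.5118, 19) (38.4525, 19)]  |A|=270.7573
4. ⊥bis P6·P2 via (38.09,6.815): [(43.8703, 0) (70.3118, 0) (40.5118, 19) (38.4525, 19)]  |A|=270.7573
5. ⊥bis P6·P3 via (55.83,11.4): [(43.8703, 0) (55.367, 0) (55.7442, 9.288) (40.5118, 19) (38.4525, 19)]  |A|=201.3532
6. ⊥bis P6·P4 via (42.125,11): [(42.9372, 3.2723) (43.8703, 0) (55.367, 0) (55.7442, 9.288) (41.3397, 18.4722)]  |A|=179.2894
7. ⊥bis P6·P5 via (26.015,12.44): [(42.9372, 3.2723) (43.8703, 0) (55.367, 0) (55.7442, 9.288) (41.3397, 18.4722)]  |A|=179.2894
8. canonical 5-gon: [(42.9372, 3.2723) (43.8703, 0) (55.367, 0) (55.7442, 9.288) (41.3397, 18.4722)]
9. shoelace: 179.2894

Area of P6's cell: 179.2894 (5 vertices)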